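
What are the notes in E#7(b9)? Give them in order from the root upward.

Root E#, quality dominant seventh flat nine:
root → E#
3rd (major 3rd) → G##
5th (perfect 5th) → B#
7th (minor 7th) → D#
9th (minor 9th) → F#

E#, G##, B#, D#, F#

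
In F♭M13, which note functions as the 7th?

F♭M13 is built on F♭; its 7th is a major 7th above the root.
A seventh above F uses the letter E, and the major 7th above F♭ is E♭.

E♭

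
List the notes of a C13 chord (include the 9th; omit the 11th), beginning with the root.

C, E, G, Bb, D, A

Root C, quality dominant thirteenth:
- root: C
- major 3rd: E
- perfect 5th: G
- minor 7th: Bb
- major 9th: D
- major 13th: A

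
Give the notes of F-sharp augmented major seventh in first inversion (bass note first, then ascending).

A#, C##, E#, F#

In root position, F-sharp augmented major seventh is F#–A#–C##–E#.
First inversion puts the third (A#) in the bass.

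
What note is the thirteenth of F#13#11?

Root of F#13#11 = F♯. The 13th is a major 13th: F♯ up a major 13th → D♯.

D♯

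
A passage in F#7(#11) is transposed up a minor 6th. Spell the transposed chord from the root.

A minor 6th up from F♯ is D, so the new chord is D dominant seventh sharp eleven.
Root: D
Major 3rd (3rd): F♯
Perfect 5th (5th): A
Minor 7th (7th): C
Augmented 11th (11th): G♯

D, F♯, A, C, G♯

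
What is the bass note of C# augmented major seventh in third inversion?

B#

C# augmented major seventh = C#–E#–G##–B#. Third inversion → seventh in the bass = B#.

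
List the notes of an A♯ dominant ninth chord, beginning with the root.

A♯ dominant ninth: dominant ninth on A-sharp.
- root: A-sharp
- major 3rd: C-double-sharp
- perfect 5th: E-sharp
- minor 7th: G-sharp
- major 9th: B-sharp

A-sharp – C-double-sharp – E-sharp – G-sharp – B-sharp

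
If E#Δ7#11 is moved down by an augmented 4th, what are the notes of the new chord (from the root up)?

An augmented 4th down from E♯ is B, so the new chord is B major seventh sharp eleven.
root → B
3rd (major 3rd) → D♯
5th (perfect 5th) → F♯
7th (major 7th) → A♯
11th (augmented 11th) → E♯

B, D♯, F♯, A♯, E♯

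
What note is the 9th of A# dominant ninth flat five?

B#

A# dominant ninth flat five is built on A#; its 9th is a major 9th above the root.
A second above A uses the letter B, and the major 9th above A# is B#.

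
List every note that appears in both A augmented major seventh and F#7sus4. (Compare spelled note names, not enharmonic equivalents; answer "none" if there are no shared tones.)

C#

A augmented major seventh = A, C#, E#, G#.
F#7sus4 = F#, B, C#, E.
Shared: C#.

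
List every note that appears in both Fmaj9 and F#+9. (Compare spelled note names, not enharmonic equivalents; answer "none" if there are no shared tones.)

E

Fmaj9 = F, A, C, E, G.
F#+9 = F#, A#, C##, E, G#.
Shared: E.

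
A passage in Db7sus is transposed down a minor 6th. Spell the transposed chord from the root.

F Bb C Eb

Transposed root: Db → F (minor 6th down). So we spell F dominant seventh suspended fourth:
Root: F
Perfect 4th (4th): Bb
Perfect 5th (5th): C
Minor 7th (7th): Eb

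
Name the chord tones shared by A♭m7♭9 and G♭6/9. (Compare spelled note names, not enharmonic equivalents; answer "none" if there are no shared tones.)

Ab  Eb  Gb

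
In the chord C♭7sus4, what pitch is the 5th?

Gb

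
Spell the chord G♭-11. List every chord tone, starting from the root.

G♭-11: minor eleventh on G♭.
root → G♭
3rd (minor 3rd) → B𝄫
5th (perfect 5th) → D♭
7th (minor 7th) → F♭
9th (major 9th) → A♭
11th (perfect 11th) → C♭

G♭ – B𝄫 – D♭ – F♭ – A♭ – C♭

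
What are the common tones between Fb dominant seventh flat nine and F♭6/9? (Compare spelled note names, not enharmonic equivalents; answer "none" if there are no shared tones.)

Fb Ab Cb

Fb dominant seventh flat nine: Fb Ab Cb Ebb Gbb
F♭6/9: Fb Ab Cb Db Gb
Common to both → Fb, Ab, Cb.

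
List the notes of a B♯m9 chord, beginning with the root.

B#  D#  F##  A#  C##

B♯m9 is a minor ninth built on B#.
Root: B#
Minor 3rd (3rd): D#
Perfect 5th (5th): F##
Minor 7th (7th): A#
Major 9th (9th): C##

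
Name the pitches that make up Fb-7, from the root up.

Root Fb, quality minor seventh:
Root: Fb
Minor 3rd (3rd): Abb
Perfect 5th (5th): Cb
Minor 7th (7th): Ebb

Fb – Abb – Cb – Ebb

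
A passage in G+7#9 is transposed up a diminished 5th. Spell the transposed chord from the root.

Db, F, A, Cb, E

Transposed root: G → Db (diminished 5th up). So we spell Db dominant seventh sharp nine sharp five:
root → Db
3rd (major 3rd) → F
5th (augmented 5th) → A
7th (minor 7th) → Cb
9th (augmented 9th) → E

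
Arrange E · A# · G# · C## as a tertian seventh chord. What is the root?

A#

Stacking in thirds gives A# – C## – E – G#, so A# is the root — A# dominant seventh flat five.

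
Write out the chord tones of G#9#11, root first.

G#9#11 is a dominant ninth sharp eleven built on G#.
Root: G#
Major 3rd (3rd): B#
Perfect 5th (5th): D#
Minor 7th (7th): F#
Major 9th (9th): A#
Augmented 11th (11th): C##

G#  B#  D#  F#  A#  C##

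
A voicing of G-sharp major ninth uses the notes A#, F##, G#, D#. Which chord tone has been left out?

G-sharp major ninth = G#, B#, D#, F##, A#. The voicing lacks the 3rd (major 3rd), B#.

B#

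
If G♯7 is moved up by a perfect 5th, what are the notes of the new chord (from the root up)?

D♯ – F𝄪 – A♯ – C♯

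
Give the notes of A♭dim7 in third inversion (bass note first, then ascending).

Gbb Ab Cb Ebb

In root position, A♭dim7 is Ab–Cb–Ebb–Gbb.
Third inversion puts the seventh (Gbb) in the bass.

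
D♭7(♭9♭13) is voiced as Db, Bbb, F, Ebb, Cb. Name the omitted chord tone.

Ab

The full D♭7(♭9♭13) chord is Db, F, Ab, Cb, Ebb, Bbb.
Comparing with the voicing, the perfect 5th (5th) — Ab — is absent.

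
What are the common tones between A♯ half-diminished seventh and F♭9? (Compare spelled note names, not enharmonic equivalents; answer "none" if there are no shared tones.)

none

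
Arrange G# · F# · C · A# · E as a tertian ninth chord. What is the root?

F#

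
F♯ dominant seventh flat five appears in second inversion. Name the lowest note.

C

F♯ dominant seventh flat five = F#–A#–C–E. Second inversion → fifth in the bass = C.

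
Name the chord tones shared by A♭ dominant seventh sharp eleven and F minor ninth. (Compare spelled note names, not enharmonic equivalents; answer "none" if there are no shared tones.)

A♭ dominant seventh sharp eleven = A-flat, C, E-flat, G-flat, D.
F minor ninth = F, A-flat, C, E-flat, G.
Shared: A-flat, C, E-flat.

A-flat C E-flat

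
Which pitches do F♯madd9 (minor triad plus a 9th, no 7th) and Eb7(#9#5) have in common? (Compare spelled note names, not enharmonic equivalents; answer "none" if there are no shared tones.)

F#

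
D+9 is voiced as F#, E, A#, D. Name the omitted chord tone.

C

D+9 = D, F#, A#, C, E. The voicing lacks the 7th (minor 7th), C.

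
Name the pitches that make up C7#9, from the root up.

C, E, G, Bb, D#

C7#9 is a dominant seventh sharp nine built on C.
- root: C
- major 3rd: E
- perfect 5th: G
- minor 7th: Bb
- augmented 9th: D#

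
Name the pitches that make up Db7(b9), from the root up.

Db  F  Ab  Cb  Ebb

Root Db, quality dominant seventh flat nine:
Db — root
F — major 3rd
Ab — perfect 5th
Cb — minor 7th
Ebb — minor 9th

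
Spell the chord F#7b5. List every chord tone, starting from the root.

F#7b5: dominant seventh flat five on F♯.
- root: F♯
- major 3rd: A♯
- diminished 5th: C
- minor 7th: E

F♯  A♯  C  E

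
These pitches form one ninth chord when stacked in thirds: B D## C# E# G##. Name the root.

Stacking in thirds gives C# – E# – G## – B – D##, so C# is the root — C# dominant seventh sharp nine sharp five.

C#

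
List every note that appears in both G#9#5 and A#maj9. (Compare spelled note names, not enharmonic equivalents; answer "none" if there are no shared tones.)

G#9#5: G# B# D## F# A#
A#maj9: A# C## E# G## B#
Common to both → B#, A#.

B# – A#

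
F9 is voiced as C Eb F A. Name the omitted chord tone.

G

F9 = F, A, C, Eb, G. The voicing lacks the 9th (major 9th), G.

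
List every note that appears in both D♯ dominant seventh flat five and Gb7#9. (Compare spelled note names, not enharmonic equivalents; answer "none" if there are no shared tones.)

A

D♯ dominant seventh flat five: D# F## A C#
Gb7#9: Gb Bb Db Fb A
Common to both → A.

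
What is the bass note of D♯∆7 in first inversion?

D♯∆7 = D#–F##–A#–C##. First inversion → third in the bass = F##.

F##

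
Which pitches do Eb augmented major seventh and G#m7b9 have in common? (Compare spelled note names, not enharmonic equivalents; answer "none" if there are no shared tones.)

B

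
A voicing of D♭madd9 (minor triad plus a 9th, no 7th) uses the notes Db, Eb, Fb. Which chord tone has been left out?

Ab

The full D♭madd9 chord is Db, Fb, Ab, Eb.
Comparing with the voicing, the perfect 5th (5th) — Ab — is absent.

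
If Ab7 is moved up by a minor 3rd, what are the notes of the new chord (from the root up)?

C♭, E♭, G♭, B𝄫

A minor 3rd up from A♭ is C♭, so the new chord is C♭ dominant seventh.
Root: C♭
Major 3rd (3rd): E♭
Perfect 5th (5th): G♭
Minor 7th (7th): B𝄫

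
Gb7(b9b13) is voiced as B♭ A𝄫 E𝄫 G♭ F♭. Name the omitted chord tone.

D♭

Gb7(b9b13) = G♭, B♭, D♭, F♭, A𝄫, E𝄫. The voicing lacks the 5th (perfect 5th), D♭.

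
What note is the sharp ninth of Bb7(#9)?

Root of Bb7(#9) = Bb. The 9th is an augmented 9th: Bb up an augmented 9th → C#.

C#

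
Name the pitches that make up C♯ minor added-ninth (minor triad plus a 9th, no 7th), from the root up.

C♯ minor added-ninth is a minor added-ninth built on C♯.
C♯ — root
E — minor 3rd
G♯ — perfect 5th
D♯ — major 9th

C♯ E G♯ D♯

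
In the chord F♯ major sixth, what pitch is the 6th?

F♯ major sixth is built on F-sharp; its 6th is a major 6th above the root.
A sixth above F uses the letter D, and the major 6th above F-sharp is D-sharp.

D-sharp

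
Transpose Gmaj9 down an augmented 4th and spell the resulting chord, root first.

Db, F, Ab, C, Eb

An augmented 4th down from G is Db, so the new chord is Db major ninth.
- root: Db
- major 3rd: F
- perfect 5th: Ab
- major 7th: C
- major 9th: Eb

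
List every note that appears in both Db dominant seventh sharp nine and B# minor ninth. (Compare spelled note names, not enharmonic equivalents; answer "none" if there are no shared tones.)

none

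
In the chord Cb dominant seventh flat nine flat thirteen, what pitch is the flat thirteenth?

Abb

Cb dominant seventh flat nine flat thirteen is built on Cb; its 13th is a minor 13th above the root.
A sixth above C uses the letter A, and the minor 13th above Cb is Abb.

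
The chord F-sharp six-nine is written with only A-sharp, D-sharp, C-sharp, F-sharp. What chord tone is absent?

G-sharp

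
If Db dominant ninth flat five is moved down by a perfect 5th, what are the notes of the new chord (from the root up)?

A perfect 5th down from D-flat is G-flat, so the new chord is G-flat dominant ninth flat five.
root → G-flat
3rd (major 3rd) → B-flat
5th (diminished 5th) → D-double-flat
7th (minor 7th) → F-flat
9th (major 9th) → A-flat

G-flat – B-flat – D-double-flat – F-flat – A-flat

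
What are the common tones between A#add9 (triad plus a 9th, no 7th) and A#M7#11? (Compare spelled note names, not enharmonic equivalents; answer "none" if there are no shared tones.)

A# – C## – E#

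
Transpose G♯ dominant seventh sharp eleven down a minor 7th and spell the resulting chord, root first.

A#  C##  E#  G#  D##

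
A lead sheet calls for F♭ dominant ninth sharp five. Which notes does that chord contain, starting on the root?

F-flat – A-flat – C – E-double-flat – G-flat

F♭ dominant ninth sharp five: dominant ninth sharp five on F-flat.
Root: F-flat
Major 3rd (3rd): A-flat
Augmented 5th (5th): C
Minor 7th (7th): E-double-flat
Major 9th (9th): G-flat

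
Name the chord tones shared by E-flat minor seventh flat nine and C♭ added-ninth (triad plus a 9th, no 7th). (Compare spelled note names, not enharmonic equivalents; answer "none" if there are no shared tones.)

E-flat minor seventh flat nine: Eb Gb Bb Db Fb
C♭ added-ninth: Cb Eb Gb Db
Common to both → Eb, Gb, Db.

Eb – Gb – Db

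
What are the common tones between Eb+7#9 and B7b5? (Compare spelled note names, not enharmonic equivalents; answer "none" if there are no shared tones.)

B

Eb+7#9 = E♭, G, B, D♭, F♯.
B7b5 = B, D♯, F, A.
Shared: B.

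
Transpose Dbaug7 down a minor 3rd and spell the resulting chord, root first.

Bb  D  F#  Ab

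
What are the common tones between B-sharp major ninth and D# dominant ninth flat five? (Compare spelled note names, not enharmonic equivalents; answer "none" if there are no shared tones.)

F-double-sharp

B-sharp major ninth: B-sharp D-double-sharp F-double-sharp A-double-sharp C-double-sharp
D# dominant ninth flat five: D-sharp F-double-sharp A C-sharp E-sharp
Common to both → F-double-sharp.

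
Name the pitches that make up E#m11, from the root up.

E♯, G♯, B♯, D♯, F𝄪, A♯

E#m11: minor eleventh on E♯.
Root: E♯
Minor 3rd (3rd): G♯
Perfect 5th (5th): B♯
Minor 7th (7th): D♯
Major 9th (9th): F𝄪
Perfect 11th (11th): A♯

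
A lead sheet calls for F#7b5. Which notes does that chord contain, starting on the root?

F#7b5 is a dominant seventh flat five built on F#.
- root: F#
- major 3rd: A#
- diminished 5th: C
- minor 7th: E

F# – A# – C – E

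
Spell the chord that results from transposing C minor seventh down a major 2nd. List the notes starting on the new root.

B-flat, D-flat, F, A-flat

C down a major 2nd → B-flat. New chord: B-flat minor seventh.
root → B-flat
3rd (minor 3rd) → D-flat
5th (perfect 5th) → F
7th (minor 7th) → A-flat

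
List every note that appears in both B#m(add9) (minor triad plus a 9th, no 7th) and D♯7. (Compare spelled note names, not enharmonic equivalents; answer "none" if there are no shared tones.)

B#m(add9): B♯ D♯ F𝄪 C𝄪
D♯7: D♯ F𝄪 A♯ C♯
Common to both → D♯, F𝄪.

D♯ – F𝄪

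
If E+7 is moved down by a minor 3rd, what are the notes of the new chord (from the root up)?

Transposed root: E → C# (minor 3rd down). So we spell C# augmented seventh:
- root: C#
- major 3rd: E#
- augmented 5th: G##
- minor 7th: B

C#, E#, G##, B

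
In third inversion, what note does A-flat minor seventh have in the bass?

A-flat minor seventh in root position is A-flat–C-flat–E-flat–G-flat.
Third inversion places the seventh in the bass, which is G-flat.

G-flat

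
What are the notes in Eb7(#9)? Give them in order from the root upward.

E♭ – G – B♭ – D♭ – F♯

Eb7(#9): dominant seventh sharp nine on E♭.
E♭ — root
G — major 3rd
B♭ — perfect 5th
D♭ — minor 7th
F♯ — augmented 9th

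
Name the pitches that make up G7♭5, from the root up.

Root G, quality dominant seventh flat five:
G — root
B — major 3rd
Db — diminished 5th
F — minor 7th

G, B, Db, F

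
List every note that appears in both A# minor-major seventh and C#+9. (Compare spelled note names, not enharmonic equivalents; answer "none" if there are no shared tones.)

A# minor-major seventh = A♯, C♯, E♯, G𝄪.
C#+9 = C♯, E♯, G𝄪, B, D♯.
Shared: C♯, E♯, G𝄪.

C♯, E♯, G𝄪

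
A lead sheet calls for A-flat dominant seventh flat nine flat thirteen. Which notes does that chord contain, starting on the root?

A-flat C E-flat G-flat B-double-flat F-flat

Root A-flat, quality dominant seventh flat nine flat thirteen:
root → A-flat
3rd (major 3rd) → C
5th (perfect 5th) → E-flat
7th (minor 7th) → G-flat
9th (minor 9th) → B-double-flat
13th (minor 13th) → F-flat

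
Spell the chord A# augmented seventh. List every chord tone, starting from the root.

A# augmented seventh: augmented seventh on A-sharp.
A-sharp — root
C-double-sharp — major 3rd
E-double-sharp — augmented 5th
G-sharp — minor 7th

A-sharp – C-double-sharp – E-double-sharp – G-sharp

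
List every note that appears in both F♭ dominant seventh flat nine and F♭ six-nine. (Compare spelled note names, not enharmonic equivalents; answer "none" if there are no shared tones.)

F♭ dominant seventh flat nine: F-flat A-flat C-flat E-double-flat G-double-flat
F♭ six-nine: F-flat A-flat C-flat D-flat G-flat
Common to both → F-flat, A-flat, C-flat.

F-flat  A-flat  C-flat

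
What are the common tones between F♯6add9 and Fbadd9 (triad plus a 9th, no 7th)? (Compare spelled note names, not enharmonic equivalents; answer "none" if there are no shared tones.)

F♯6add9 = F#, A#, C#, D#, G#.
Fbadd9 = Fb, Ab, Cb, Gb.
Shared: none.

none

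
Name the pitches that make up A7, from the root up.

A C# E G

A7: dominant seventh on A.
root → A
3rd (major 3rd) → C#
5th (perfect 5th) → E
7th (minor 7th) → G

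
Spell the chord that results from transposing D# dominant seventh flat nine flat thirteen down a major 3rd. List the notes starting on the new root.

B, D-sharp, F-sharp, A, C, G

Transposed root: D-sharp → B (major 3rd down). So we spell B dominant seventh flat nine flat thirteen:
- root: B
- major 3rd: D-sharp
- perfect 5th: F-sharp
- minor 7th: A
- minor 9th: C
- minor 13th: G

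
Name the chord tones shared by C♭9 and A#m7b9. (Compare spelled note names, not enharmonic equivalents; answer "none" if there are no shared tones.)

none

C♭9: Cb Eb Gb Bbb Db
A#m7b9: A# C# E# G# B
Common to both → none.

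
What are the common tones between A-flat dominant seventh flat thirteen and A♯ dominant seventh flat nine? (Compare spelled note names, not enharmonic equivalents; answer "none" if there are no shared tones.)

none

A-flat dominant seventh flat thirteen: A-flat C E-flat G-flat F-flat
A♯ dominant seventh flat nine: A-sharp C-double-sharp E-sharp G-sharp B
Common to both → none.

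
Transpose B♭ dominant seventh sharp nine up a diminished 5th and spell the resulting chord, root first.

A diminished 5th up from B-flat is F-flat, so the new chord is F-flat dominant seventh sharp nine.
- root: F-flat
- major 3rd: A-flat
- perfect 5th: C-flat
- minor 7th: E-double-flat
- augmented 9th: G

F-flat  A-flat  C-flat  E-double-flat  G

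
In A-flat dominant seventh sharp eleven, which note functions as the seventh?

G-flat

A-flat dominant seventh sharp eleven is built on A-flat; its 7th is a minor 7th above the root.
A seventh above A uses the letter G, and the minor 7th above A-flat is G-flat.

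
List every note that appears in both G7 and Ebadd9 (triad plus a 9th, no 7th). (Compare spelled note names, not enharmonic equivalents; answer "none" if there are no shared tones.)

G  F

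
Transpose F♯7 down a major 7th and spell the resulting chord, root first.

A major 7th down from F# is G, so the new chord is G dominant seventh.
- root: G
- major 3rd: B
- perfect 5th: D
- minor 7th: F

G  B  D  F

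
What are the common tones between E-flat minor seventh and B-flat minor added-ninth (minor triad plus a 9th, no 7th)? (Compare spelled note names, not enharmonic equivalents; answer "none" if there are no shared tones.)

E-flat minor seventh: E-flat G-flat B-flat D-flat
B-flat minor added-ninth: B-flat D-flat F C
Common to both → B-flat, D-flat.

B-flat, D-flat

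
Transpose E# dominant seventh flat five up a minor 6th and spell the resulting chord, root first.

C-sharp E-sharp G B

A minor 6th up from E-sharp is C-sharp, so the new chord is C-sharp dominant seventh flat five.
Root: C-sharp
Major 3rd (3rd): E-sharp
Diminished 5th (5th): G
Minor 7th (7th): B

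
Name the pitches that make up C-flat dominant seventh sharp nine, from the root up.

Cb, Eb, Gb, Bbb, D

C-flat dominant seventh sharp nine is a dominant seventh sharp nine built on Cb.
Cb — root
Eb — major 3rd
Gb — perfect 5th
Bbb — minor 7th
D — augmented 9th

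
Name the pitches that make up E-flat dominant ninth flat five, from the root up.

E-flat G B-double-flat D-flat F

E-flat dominant ninth flat five: dominant ninth flat five on E-flat.
- root: E-flat
- major 3rd: G
- diminished 5th: B-double-flat
- minor 7th: D-flat
- major 9th: F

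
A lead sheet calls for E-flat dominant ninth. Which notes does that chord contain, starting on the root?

E-flat dominant ninth: dominant ninth on Eb.
Eb — root
G — major 3rd
Bb — perfect 5th
Db — minor 7th
F — major 9th

Eb  G  Bb  Db  F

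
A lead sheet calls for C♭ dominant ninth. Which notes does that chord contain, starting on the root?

C♭ dominant ninth is a dominant ninth built on C-flat.
C-flat — root
E-flat — major 3rd
G-flat — perfect 5th
B-double-flat — minor 7th
D-flat — major 9th

C-flat, E-flat, G-flat, B-double-flat, D-flat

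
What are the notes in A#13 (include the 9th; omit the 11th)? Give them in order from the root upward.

A#13 is a dominant thirteenth built on A♯.
root → A♯
3rd (major 3rd) → C𝄪
5th (perfect 5th) → E♯
7th (minor 7th) → G♯
9th (major 9th) → B♯
13th (major 13th) → F𝄪

A♯ C𝄪 E♯ G♯ B♯ F𝄪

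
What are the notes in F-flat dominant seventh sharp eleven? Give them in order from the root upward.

F-flat A-flat C-flat E-double-flat B-flat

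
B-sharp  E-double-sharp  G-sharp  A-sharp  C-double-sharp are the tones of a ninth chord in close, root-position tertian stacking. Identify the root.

Stacking in thirds gives A-sharp – C-double-sharp – E-double-sharp – G-sharp – B-sharp, so A-sharp is the root — A-sharp dominant ninth sharp five.

A-sharp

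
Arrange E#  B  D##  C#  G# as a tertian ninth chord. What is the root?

C#

Stacking in thirds gives C# – E# – G# – B – D##, so C# is the root — C# dominant seventh sharp nine.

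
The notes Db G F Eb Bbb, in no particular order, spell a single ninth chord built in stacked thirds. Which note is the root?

Eb

Arranged so that each adjacent pair is a third by letter name: Eb – G – Bbb – Db – F.
The bottom of that stack, Eb, is the root (this is Eb dominant ninth flat five).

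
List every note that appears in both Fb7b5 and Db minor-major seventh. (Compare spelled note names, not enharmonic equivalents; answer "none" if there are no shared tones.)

Fb, Ab

Fb7b5: Fb Ab Cbb Ebb
Db minor-major seventh: Db Fb Ab C
Common to both → Fb, Ab.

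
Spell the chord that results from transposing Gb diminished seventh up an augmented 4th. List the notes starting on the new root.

C, E-flat, G-flat, B-double-flat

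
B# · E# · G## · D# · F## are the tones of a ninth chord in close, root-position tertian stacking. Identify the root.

E#

Stacking in thirds gives E# – G## – B# – D# – F##, so E# is the root — E# dominant ninth.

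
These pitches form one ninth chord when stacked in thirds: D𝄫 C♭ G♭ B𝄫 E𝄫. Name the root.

C♭

Stacking in thirds gives C♭ – E𝄫 – G♭ – B𝄫 – D𝄫, so C♭ is the root — C♭ minor seventh flat nine.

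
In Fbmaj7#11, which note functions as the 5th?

Cb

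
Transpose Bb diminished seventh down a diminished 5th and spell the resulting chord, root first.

E  G  Bb  Db

Bb down a diminished 5th → E. New chord: E diminished seventh.
- root: E
- minor 3rd: G
- diminished 5th: Bb
- diminished 7th: Db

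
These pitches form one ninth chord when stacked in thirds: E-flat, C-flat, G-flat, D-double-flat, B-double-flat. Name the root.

C-flat

Arranged so that each adjacent pair is a third by letter name: C-flat – E-flat – G-flat – B-double-flat – D-double-flat.
The bottom of that stack, C-flat, is the root (this is C-flat dominant seventh flat nine).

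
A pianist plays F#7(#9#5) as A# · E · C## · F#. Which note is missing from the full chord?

G##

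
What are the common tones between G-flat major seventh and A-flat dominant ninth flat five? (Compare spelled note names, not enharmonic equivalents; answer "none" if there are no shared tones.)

G-flat major seventh = G-flat, B-flat, D-flat, F.
A-flat dominant ninth flat five = A-flat, C, E-double-flat, G-flat, B-flat.
Shared: G-flat, B-flat.

G-flat  B-flat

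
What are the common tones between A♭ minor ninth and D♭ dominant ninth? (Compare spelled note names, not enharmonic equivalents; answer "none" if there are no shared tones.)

Ab, Cb, Eb

A♭ minor ninth = Ab, Cb, Eb, Gb, Bb.
D♭ dominant ninth = Db, F, Ab, Cb, Eb.
Shared: Ab, Cb, Eb.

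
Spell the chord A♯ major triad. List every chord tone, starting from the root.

A♯ major triad: major triad on A-sharp.
A-sharp — root
C-double-sharp — major 3rd
E-sharp — perfect 5th

A-sharp, C-double-sharp, E-sharp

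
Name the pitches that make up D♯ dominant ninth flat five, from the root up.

D♯  F𝄪  A  C♯  E♯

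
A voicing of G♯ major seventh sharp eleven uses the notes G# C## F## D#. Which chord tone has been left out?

G♯ major seventh sharp eleven = G#, B#, D#, F##, C##. The voicing lacks the 3rd (major 3rd), B#.

B#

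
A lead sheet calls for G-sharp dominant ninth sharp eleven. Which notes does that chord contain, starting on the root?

G♯  B♯  D♯  F♯  A♯  C𝄪

G-sharp dominant ninth sharp eleven: dominant ninth sharp eleven on G♯.
Root: G♯
Major 3rd (3rd): B♯
Perfect 5th (5th): D♯
Minor 7th (7th): F♯
Major 9th (9th): A♯
Augmented 11th (11th): C𝄪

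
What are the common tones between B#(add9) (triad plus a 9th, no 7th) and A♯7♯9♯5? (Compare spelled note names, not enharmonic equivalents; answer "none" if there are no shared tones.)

B#(add9): B# D## F## C##
A♯7♯9♯5: A# C## E## G# B##
Common to both → C##.

C##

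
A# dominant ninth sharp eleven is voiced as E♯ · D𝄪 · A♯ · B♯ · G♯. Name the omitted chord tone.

C𝄪

The full A# dominant ninth sharp eleven chord is A♯, C𝄪, E♯, G♯, B♯, D𝄪.
Comparing with the voicing, the major 3rd (3rd) — C𝄪 — is absent.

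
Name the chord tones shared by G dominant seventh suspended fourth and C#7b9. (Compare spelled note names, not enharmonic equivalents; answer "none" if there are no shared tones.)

D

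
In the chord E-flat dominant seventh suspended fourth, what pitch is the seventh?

Db

Root of E-flat dominant seventh suspended fourth = Eb. The 7th is a minor 7th: Eb up a minor 7th → Db.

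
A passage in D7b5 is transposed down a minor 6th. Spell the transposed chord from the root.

D down a minor 6th → F#. New chord: F# dominant seventh flat five.
root → F#
3rd (major 3rd) → A#
5th (diminished 5th) → C
7th (minor 7th) → E

F# – A# – C – E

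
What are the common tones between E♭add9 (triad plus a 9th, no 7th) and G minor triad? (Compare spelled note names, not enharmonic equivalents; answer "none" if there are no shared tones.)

E♭add9: Eb G Bb F
G minor triad: G Bb D
Common to both → G, Bb.

G – Bb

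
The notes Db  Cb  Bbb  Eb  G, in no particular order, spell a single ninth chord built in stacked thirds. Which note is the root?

Stacking in thirds gives Cb – Eb – G – Bbb – Db, so Cb is the root — Cb dominant ninth sharp five.

Cb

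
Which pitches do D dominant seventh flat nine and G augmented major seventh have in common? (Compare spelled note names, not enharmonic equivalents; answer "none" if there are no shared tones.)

F-sharp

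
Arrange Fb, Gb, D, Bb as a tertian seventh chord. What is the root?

Arranged so that each adjacent pair is a third by letter name: Gb – Bb – D – Fb.
The bottom of that stack, Gb, is the root (this is Gb augmented seventh).

Gb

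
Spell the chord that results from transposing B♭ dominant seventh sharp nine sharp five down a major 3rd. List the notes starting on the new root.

G-flat  B-flat  D  F-flat  A

Transposed root: B-flat → G-flat (major 3rd down). So we spell G-flat dominant seventh sharp nine sharp five:
Root: G-flat
Major 3rd (3rd): B-flat
Augmented 5th (5th): D
Minor 7th (7th): F-flat
Augmented 9th (9th): A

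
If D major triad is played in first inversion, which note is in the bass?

D major triad = D–F#–A. First inversion → third in the bass = F#.

F#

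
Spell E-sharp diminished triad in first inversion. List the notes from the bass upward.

In root position, E-sharp diminished triad is E#–G#–B.
First inversion puts the third (G#) in the bass.

G#  B  E#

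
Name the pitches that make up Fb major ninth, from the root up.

Fb – Ab – Cb – Eb – Gb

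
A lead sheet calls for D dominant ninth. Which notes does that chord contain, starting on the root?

Root D, quality dominant ninth:
- root: D
- major 3rd: F-sharp
- perfect 5th: A
- minor 7th: C
- major 9th: E

D – F-sharp – A – C – E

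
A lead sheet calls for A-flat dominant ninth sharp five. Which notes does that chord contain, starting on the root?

A-flat, C, E, G-flat, B-flat

A-flat dominant ninth sharp five: dominant ninth sharp five on A-flat.
Root: A-flat
Major 3rd (3rd): C
Augmented 5th (5th): E
Minor 7th (7th): G-flat
Major 9th (9th): B-flat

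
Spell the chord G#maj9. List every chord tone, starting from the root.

Root G#, quality major ninth:
G# — root
B# — major 3rd
D# — perfect 5th
F## — major 7th
A# — major 9th

G#  B#  D#  F##  A#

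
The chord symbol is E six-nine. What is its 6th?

E six-nine is built on E; its 6th is a major 6th above the root.
A sixth above E uses the letter C, and the major 6th above E is C-sharp.

C-sharp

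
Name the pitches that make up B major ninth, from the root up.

B D♯ F♯ A♯ C♯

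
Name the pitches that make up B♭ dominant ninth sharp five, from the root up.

B♭ dominant ninth sharp five: dominant ninth sharp five on Bb.
Bb — root
D — major 3rd
F# — augmented 5th
Ab — minor 7th
C — major 9th

Bb, D, F#, Ab, C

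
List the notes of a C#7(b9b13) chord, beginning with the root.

C♯  E♯  G♯  B  D  A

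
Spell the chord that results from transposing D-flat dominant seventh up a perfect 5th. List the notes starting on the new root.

D-flat up a perfect 5th → A-flat. New chord: A-flat dominant seventh.
A-flat — root
C — major 3rd
E-flat — perfect 5th
G-flat — minor 7th

A-flat C E-flat G-flat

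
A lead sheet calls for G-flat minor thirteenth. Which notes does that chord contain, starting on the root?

G-flat, B-double-flat, D-flat, F-flat, A-flat, C-flat, E-flat

G-flat minor thirteenth: minor thirteenth on G-flat.
G-flat — root
B-double-flat — minor 3rd
D-flat — perfect 5th
F-flat — minor 7th
A-flat — major 9th
C-flat — perfect 11th
E-flat — major 13th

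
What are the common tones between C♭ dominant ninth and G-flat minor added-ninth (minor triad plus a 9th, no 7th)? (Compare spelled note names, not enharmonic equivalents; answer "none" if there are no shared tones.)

G-flat – B-double-flat – D-flat

C♭ dominant ninth: C-flat E-flat G-flat B-double-flat D-flat
G-flat minor added-ninth: G-flat B-double-flat D-flat A-flat
Common to both → G-flat, B-double-flat, D-flat.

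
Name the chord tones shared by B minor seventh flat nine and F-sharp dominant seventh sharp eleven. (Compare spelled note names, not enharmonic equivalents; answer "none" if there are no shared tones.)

B minor seventh flat nine = B, D, F-sharp, A, C.
F-sharp dominant seventh sharp eleven = F-sharp, A-sharp, C-sharp, E, B-sharp.
Shared: F-sharp.

F-sharp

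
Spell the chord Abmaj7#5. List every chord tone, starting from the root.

Ab, C, E, G

Root Ab, quality augmented major seventh:
Root: Ab
Major 3rd (3rd): C
Augmented 5th (5th): E
Major 7th (7th): G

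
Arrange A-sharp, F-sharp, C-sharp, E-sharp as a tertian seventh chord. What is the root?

F-sharp

Arranged so that each adjacent pair is a third by letter name: F-sharp – A-sharp – C-sharp – E-sharp.
The bottom of that stack, F-sharp, is the root (this is F-sharp major seventh).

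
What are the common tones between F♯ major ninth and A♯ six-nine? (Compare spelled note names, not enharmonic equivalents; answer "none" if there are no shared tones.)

A-sharp E-sharp

F♯ major ninth = F-sharp, A-sharp, C-sharp, E-sharp, G-sharp.
A♯ six-nine = A-sharp, C-double-sharp, E-sharp, F-double-sharp, B-sharp.
Shared: A-sharp, E-sharp.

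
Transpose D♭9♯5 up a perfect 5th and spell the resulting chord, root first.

Db up a perfect 5th → Ab. New chord: Ab dominant ninth sharp five.
Ab — root
C — major 3rd
E — augmented 5th
Gb — minor 7th
Bb — major 9th

Ab – C – E – Gb – Bb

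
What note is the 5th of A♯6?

Root of A♯6 = A#. The 5th is a perfect 5th: A# up a perfect 5th → E#.

E#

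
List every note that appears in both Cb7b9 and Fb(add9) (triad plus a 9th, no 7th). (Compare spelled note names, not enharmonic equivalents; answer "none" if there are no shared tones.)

Cb, Gb

Cb7b9 = Cb, Eb, Gb, Bbb, Dbb.
Fb(add9) = Fb, Ab, Cb, Gb.
Shared: Cb, Gb.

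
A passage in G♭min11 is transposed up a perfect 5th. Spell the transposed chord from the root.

A perfect 5th up from Gb is Db, so the new chord is Db minor eleventh.
Root: Db
Minor 3rd (3rd): Fb
Perfect 5th (5th): Ab
Minor 7th (7th): Cb
Major 9th (9th): Eb
Perfect 11th (11th): Gb

Db, Fb, Ab, Cb, Eb, Gb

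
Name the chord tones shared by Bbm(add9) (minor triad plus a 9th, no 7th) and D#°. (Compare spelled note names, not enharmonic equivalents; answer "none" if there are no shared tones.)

none

Bbm(add9) = Bb, Db, F, C.
D#° = D#, F#, A.
Shared: none.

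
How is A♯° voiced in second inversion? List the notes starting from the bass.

In root position, A♯° is A#–C#–E.
Second inversion puts the fifth (E) in the bass.

E – A# – C#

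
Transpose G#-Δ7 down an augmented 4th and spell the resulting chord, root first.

D, F, A, C#

An augmented 4th down from G# is D, so the new chord is D minor-major seventh.
Root: D
Minor 3rd (3rd): F
Perfect 5th (5th): A
Major 7th (7th): C#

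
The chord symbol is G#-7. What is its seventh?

F#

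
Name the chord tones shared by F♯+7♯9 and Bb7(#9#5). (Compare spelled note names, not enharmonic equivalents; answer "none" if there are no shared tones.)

F#

F♯+7♯9: F# A# C## E G##
Bb7(#9#5): Bb D F# Ab C#
Common to both → F#.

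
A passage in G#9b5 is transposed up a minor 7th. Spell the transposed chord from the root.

F# A# C E G#

A minor 7th up from G# is F#, so the new chord is F# dominant ninth flat five.
root → F#
3rd (major 3rd) → A#
5th (diminished 5th) → C
7th (minor 7th) → E
9th (major 9th) → G#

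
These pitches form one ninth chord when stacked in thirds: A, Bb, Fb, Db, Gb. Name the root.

Gb

Stacking in thirds gives Gb – Bb – Db – Fb – A, so Gb is the root — Gb dominant seventh sharp nine.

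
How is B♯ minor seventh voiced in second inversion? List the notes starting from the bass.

F## – A# – B# – D#

B♯ minor seventh = B#–D#–F##–A#; second inversion → fifth (F##) lowest.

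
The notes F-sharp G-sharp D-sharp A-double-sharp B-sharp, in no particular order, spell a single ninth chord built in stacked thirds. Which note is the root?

Arranged so that each adjacent pair is a third by letter name: G-sharp – B-sharp – D-sharp – F-sharp – A-double-sharp.
The bottom of that stack, G-sharp, is the root (this is G-sharp dominant seventh sharp nine).

G-sharp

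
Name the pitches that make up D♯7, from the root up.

Root D#, quality dominant seventh:
Root: D#
Major 3rd (3rd): F##
Perfect 5th (5th): A#
Minor 7th (7th): C#

D#, F##, A#, C#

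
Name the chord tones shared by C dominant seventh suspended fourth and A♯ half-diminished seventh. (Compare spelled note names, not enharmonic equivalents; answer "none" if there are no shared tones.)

C dominant seventh suspended fourth: C F G B-flat
A♯ half-diminished seventh: A-sharp C-sharp E G-sharp
Common to both → none.

none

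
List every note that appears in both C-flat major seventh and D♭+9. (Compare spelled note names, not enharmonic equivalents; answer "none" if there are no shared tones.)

Cb – Eb

C-flat major seventh = Cb, Eb, Gb, Bb.
D♭+9 = Db, F, A, Cb, Eb.
Shared: Cb, Eb.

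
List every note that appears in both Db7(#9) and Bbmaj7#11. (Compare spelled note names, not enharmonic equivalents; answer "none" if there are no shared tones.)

Db7(#9): Db F Ab Cb E
Bbmaj7#11: Bb D F A E
Common to both → F, E.

F – E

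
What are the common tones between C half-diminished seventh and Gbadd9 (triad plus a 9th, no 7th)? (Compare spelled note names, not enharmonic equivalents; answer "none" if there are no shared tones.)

G♭, B♭

C half-diminished seventh: C E♭ G♭ B♭
Gbadd9: G♭ B♭ D♭ A♭
Common to both → G♭, B♭.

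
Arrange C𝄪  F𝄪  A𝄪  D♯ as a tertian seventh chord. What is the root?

Stacking in thirds gives D♯ – F𝄪 – A𝄪 – C𝄪, so D♯ is the root — D♯ augmented major seventh.

D♯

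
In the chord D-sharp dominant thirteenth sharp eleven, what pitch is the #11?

Root of D-sharp dominant thirteenth sharp eleven = D#. The 11th is an augmented 11th: D# up an augmented 11th → G##.

G##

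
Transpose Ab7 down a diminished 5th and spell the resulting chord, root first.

A diminished 5th down from Ab is D, so the new chord is D dominant seventh.
root → D
3rd (major 3rd) → F#
5th (perfect 5th) → A
7th (minor 7th) → C

D, F#, A, C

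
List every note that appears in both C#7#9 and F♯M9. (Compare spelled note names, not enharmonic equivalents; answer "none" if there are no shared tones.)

C♯ – E♯ – G♯

C#7#9 = C♯, E♯, G♯, B, D𝄪.
F♯M9 = F♯, A♯, C♯, E♯, G♯.
Shared: C♯, E♯, G♯.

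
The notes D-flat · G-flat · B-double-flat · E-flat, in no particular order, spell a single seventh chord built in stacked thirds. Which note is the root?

E-flat

Stacking in thirds gives E-flat – G-flat – B-double-flat – D-flat, so E-flat is the root — E-flat half-diminished seventh.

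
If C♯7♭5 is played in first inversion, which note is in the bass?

C♯7♭5 = C#–E#–G–B. First inversion → third in the bass = E#.

E#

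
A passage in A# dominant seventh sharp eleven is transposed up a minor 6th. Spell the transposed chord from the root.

A-sharp up a minor 6th → F-sharp. New chord: F-sharp dominant seventh sharp eleven.
root → F-sharp
3rd (major 3rd) → A-sharp
5th (perfect 5th) → C-sharp
7th (minor 7th) → E
11th (augmented 11th) → B-sharp

F-sharp, A-sharp, C-sharp, E, B-sharp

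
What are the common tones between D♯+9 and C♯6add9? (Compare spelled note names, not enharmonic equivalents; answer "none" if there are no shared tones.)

D♯+9 = D#, F##, A##, C#, E#.
C♯6add9 = C#, E#, G#, A#, D#.
Shared: D#, C#, E#.

D#, C#, E#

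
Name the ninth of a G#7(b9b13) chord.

G#7(b9b13) is built on G#; its 9th is a minor 9th above the root.
A second above G uses the letter A, and the minor 9th above G# is A.

A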